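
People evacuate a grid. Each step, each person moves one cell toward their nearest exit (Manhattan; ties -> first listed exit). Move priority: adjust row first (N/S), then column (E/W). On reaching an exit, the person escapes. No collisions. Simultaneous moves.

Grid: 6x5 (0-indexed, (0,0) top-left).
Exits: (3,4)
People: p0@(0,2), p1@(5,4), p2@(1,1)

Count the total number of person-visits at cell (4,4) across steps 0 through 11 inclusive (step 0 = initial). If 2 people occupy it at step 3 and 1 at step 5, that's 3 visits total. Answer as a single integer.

Answer: 1

Derivation:
Step 0: p0@(0,2) p1@(5,4) p2@(1,1) -> at (4,4): 0 [-], cum=0
Step 1: p0@(1,2) p1@(4,4) p2@(2,1) -> at (4,4): 1 [p1], cum=1
Step 2: p0@(2,2) p1@ESC p2@(3,1) -> at (4,4): 0 [-], cum=1
Step 3: p0@(3,2) p1@ESC p2@(3,2) -> at (4,4): 0 [-], cum=1
Step 4: p0@(3,3) p1@ESC p2@(3,3) -> at (4,4): 0 [-], cum=1
Step 5: p0@ESC p1@ESC p2@ESC -> at (4,4): 0 [-], cum=1
Total visits = 1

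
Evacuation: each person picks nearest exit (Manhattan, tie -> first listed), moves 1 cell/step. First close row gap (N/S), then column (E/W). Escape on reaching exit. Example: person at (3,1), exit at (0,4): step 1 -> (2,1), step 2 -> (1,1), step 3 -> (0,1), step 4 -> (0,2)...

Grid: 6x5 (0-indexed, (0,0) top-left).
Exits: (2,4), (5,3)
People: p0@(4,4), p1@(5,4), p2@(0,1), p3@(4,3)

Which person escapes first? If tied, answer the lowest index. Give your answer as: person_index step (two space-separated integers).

Step 1: p0:(4,4)->(3,4) | p1:(5,4)->(5,3)->EXIT | p2:(0,1)->(1,1) | p3:(4,3)->(5,3)->EXIT
Step 2: p0:(3,4)->(2,4)->EXIT | p1:escaped | p2:(1,1)->(2,1) | p3:escaped
Step 3: p0:escaped | p1:escaped | p2:(2,1)->(2,2) | p3:escaped
Step 4: p0:escaped | p1:escaped | p2:(2,2)->(2,3) | p3:escaped
Step 5: p0:escaped | p1:escaped | p2:(2,3)->(2,4)->EXIT | p3:escaped
Exit steps: [2, 1, 5, 1]
First to escape: p1 at step 1

Answer: 1 1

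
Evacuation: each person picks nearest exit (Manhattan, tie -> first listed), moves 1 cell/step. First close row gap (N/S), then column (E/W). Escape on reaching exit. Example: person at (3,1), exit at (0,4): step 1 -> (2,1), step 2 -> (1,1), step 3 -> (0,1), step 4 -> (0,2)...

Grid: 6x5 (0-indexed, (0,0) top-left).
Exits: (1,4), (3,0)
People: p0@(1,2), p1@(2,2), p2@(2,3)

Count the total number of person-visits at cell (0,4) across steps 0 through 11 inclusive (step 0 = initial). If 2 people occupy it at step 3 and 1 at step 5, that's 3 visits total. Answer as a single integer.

Step 0: p0@(1,2) p1@(2,2) p2@(2,3) -> at (0,4): 0 [-], cum=0
Step 1: p0@(1,3) p1@(1,2) p2@(1,3) -> at (0,4): 0 [-], cum=0
Step 2: p0@ESC p1@(1,3) p2@ESC -> at (0,4): 0 [-], cum=0
Step 3: p0@ESC p1@ESC p2@ESC -> at (0,4): 0 [-], cum=0
Total visits = 0

Answer: 0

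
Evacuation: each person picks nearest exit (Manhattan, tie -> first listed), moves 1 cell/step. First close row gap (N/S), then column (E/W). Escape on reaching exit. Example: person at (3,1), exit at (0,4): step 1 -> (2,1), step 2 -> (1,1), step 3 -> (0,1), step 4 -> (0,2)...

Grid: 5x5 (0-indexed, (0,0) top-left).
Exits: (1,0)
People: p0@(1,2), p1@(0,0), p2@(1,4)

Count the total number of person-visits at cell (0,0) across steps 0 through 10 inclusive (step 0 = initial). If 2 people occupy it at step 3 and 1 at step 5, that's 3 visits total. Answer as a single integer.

Answer: 1

Derivation:
Step 0: p0@(1,2) p1@(0,0) p2@(1,4) -> at (0,0): 1 [p1], cum=1
Step 1: p0@(1,1) p1@ESC p2@(1,3) -> at (0,0): 0 [-], cum=1
Step 2: p0@ESC p1@ESC p2@(1,2) -> at (0,0): 0 [-], cum=1
Step 3: p0@ESC p1@ESC p2@(1,1) -> at (0,0): 0 [-], cum=1
Step 4: p0@ESC p1@ESC p2@ESC -> at (0,0): 0 [-], cum=1
Total visits = 1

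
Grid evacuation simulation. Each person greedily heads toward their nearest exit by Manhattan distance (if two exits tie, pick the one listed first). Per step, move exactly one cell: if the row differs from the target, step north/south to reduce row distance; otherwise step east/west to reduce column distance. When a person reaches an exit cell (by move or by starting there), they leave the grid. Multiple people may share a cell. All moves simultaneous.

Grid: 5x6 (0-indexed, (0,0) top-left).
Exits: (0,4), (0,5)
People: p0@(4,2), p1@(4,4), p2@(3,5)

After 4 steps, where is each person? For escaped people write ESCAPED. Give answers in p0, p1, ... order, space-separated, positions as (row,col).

Step 1: p0:(4,2)->(3,2) | p1:(4,4)->(3,4) | p2:(3,5)->(2,5)
Step 2: p0:(3,2)->(2,2) | p1:(3,4)->(2,4) | p2:(2,5)->(1,5)
Step 3: p0:(2,2)->(1,2) | p1:(2,4)->(1,4) | p2:(1,5)->(0,5)->EXIT
Step 4: p0:(1,2)->(0,2) | p1:(1,4)->(0,4)->EXIT | p2:escaped

(0,2) ESCAPED ESCAPED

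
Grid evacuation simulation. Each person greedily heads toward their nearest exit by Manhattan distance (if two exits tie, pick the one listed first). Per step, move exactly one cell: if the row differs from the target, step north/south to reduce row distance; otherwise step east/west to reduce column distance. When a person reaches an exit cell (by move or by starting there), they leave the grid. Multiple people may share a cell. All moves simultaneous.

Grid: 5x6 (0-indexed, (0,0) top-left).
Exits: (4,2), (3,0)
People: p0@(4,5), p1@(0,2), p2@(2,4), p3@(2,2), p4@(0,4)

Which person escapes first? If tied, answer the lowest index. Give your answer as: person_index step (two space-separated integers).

Answer: 3 2

Derivation:
Step 1: p0:(4,5)->(4,4) | p1:(0,2)->(1,2) | p2:(2,4)->(3,4) | p3:(2,2)->(3,2) | p4:(0,4)->(1,4)
Step 2: p0:(4,4)->(4,3) | p1:(1,2)->(2,2) | p2:(3,4)->(4,4) | p3:(3,2)->(4,2)->EXIT | p4:(1,4)->(2,4)
Step 3: p0:(4,3)->(4,2)->EXIT | p1:(2,2)->(3,2) | p2:(4,4)->(4,3) | p3:escaped | p4:(2,4)->(3,4)
Step 4: p0:escaped | p1:(3,2)->(4,2)->EXIT | p2:(4,3)->(4,2)->EXIT | p3:escaped | p4:(3,4)->(4,4)
Step 5: p0:escaped | p1:escaped | p2:escaped | p3:escaped | p4:(4,4)->(4,3)
Step 6: p0:escaped | p1:escaped | p2:escaped | p3:escaped | p4:(4,3)->(4,2)->EXIT
Exit steps: [3, 4, 4, 2, 6]
First to escape: p3 at step 2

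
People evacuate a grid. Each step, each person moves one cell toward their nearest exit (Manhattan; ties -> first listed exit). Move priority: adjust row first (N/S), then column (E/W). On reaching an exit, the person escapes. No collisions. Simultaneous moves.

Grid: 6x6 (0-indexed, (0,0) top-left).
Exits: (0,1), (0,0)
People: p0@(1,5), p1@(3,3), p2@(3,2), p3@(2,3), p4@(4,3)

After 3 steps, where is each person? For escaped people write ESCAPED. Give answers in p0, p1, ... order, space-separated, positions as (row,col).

Step 1: p0:(1,5)->(0,5) | p1:(3,3)->(2,3) | p2:(3,2)->(2,2) | p3:(2,3)->(1,3) | p4:(4,3)->(3,3)
Step 2: p0:(0,5)->(0,4) | p1:(2,3)->(1,3) | p2:(2,2)->(1,2) | p3:(1,3)->(0,3) | p4:(3,3)->(2,3)
Step 3: p0:(0,4)->(0,3) | p1:(1,3)->(0,3) | p2:(1,2)->(0,2) | p3:(0,3)->(0,2) | p4:(2,3)->(1,3)

(0,3) (0,3) (0,2) (0,2) (1,3)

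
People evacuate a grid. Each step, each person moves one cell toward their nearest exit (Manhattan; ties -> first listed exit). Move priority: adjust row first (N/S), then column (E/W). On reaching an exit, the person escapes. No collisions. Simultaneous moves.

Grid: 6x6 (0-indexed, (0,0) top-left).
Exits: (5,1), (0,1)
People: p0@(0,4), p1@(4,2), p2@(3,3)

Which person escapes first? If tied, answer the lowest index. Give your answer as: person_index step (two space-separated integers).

Step 1: p0:(0,4)->(0,3) | p1:(4,2)->(5,2) | p2:(3,3)->(4,3)
Step 2: p0:(0,3)->(0,2) | p1:(5,2)->(5,1)->EXIT | p2:(4,3)->(5,3)
Step 3: p0:(0,2)->(0,1)->EXIT | p1:escaped | p2:(5,3)->(5,2)
Step 4: p0:escaped | p1:escaped | p2:(5,2)->(5,1)->EXIT
Exit steps: [3, 2, 4]
First to escape: p1 at step 2

Answer: 1 2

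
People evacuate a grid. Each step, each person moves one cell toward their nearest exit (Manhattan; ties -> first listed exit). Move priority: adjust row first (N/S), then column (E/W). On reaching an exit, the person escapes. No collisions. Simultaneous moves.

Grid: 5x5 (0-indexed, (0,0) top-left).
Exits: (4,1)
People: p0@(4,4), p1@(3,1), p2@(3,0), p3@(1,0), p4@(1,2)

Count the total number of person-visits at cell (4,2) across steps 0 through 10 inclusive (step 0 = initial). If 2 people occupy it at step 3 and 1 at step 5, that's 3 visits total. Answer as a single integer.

Answer: 2

Derivation:
Step 0: p0@(4,4) p1@(3,1) p2@(3,0) p3@(1,0) p4@(1,2) -> at (4,2): 0 [-], cum=0
Step 1: p0@(4,3) p1@ESC p2@(4,0) p3@(2,0) p4@(2,2) -> at (4,2): 0 [-], cum=0
Step 2: p0@(4,2) p1@ESC p2@ESC p3@(3,0) p4@(3,2) -> at (4,2): 1 [p0], cum=1
Step 3: p0@ESC p1@ESC p2@ESC p3@(4,0) p4@(4,2) -> at (4,2): 1 [p4], cum=2
Step 4: p0@ESC p1@ESC p2@ESC p3@ESC p4@ESC -> at (4,2): 0 [-], cum=2
Total visits = 2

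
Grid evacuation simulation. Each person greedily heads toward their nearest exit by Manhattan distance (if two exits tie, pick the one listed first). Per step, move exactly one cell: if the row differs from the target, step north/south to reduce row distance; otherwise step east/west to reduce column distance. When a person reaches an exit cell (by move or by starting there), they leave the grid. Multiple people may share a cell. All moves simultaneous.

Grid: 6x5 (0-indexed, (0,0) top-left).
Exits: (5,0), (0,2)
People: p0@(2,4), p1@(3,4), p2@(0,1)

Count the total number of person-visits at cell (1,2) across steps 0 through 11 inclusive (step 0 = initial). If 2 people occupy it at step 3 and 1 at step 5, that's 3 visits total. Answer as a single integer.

Answer: 0

Derivation:
Step 0: p0@(2,4) p1@(3,4) p2@(0,1) -> at (1,2): 0 [-], cum=0
Step 1: p0@(1,4) p1@(2,4) p2@ESC -> at (1,2): 0 [-], cum=0
Step 2: p0@(0,4) p1@(1,4) p2@ESC -> at (1,2): 0 [-], cum=0
Step 3: p0@(0,3) p1@(0,4) p2@ESC -> at (1,2): 0 [-], cum=0
Step 4: p0@ESC p1@(0,3) p2@ESC -> at (1,2): 0 [-], cum=0
Step 5: p0@ESC p1@ESC p2@ESC -> at (1,2): 0 [-], cum=0
Total visits = 0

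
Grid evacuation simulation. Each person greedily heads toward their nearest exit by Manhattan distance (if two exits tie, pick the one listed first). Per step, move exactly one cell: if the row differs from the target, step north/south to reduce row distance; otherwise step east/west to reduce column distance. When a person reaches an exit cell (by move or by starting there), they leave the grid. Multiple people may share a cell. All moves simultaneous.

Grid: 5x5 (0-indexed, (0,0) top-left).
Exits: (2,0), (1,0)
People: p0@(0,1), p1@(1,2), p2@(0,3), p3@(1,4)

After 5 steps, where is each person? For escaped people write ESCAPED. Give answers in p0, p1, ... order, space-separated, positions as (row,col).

Step 1: p0:(0,1)->(1,1) | p1:(1,2)->(1,1) | p2:(0,3)->(1,3) | p3:(1,4)->(1,3)
Step 2: p0:(1,1)->(1,0)->EXIT | p1:(1,1)->(1,0)->EXIT | p2:(1,3)->(1,2) | p3:(1,3)->(1,2)
Step 3: p0:escaped | p1:escaped | p2:(1,2)->(1,1) | p3:(1,2)->(1,1)
Step 4: p0:escaped | p1:escaped | p2:(1,1)->(1,0)->EXIT | p3:(1,1)->(1,0)->EXIT

ESCAPED ESCAPED ESCAPED ESCAPED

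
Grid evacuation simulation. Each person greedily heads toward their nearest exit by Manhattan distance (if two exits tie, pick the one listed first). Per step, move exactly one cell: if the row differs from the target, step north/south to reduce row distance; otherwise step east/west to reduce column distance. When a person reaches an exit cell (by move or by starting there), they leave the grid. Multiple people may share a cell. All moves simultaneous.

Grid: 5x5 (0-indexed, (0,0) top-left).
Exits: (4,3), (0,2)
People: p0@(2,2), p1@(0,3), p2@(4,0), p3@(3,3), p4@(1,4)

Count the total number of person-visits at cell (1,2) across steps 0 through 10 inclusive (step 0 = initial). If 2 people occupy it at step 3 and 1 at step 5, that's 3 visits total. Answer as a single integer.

Answer: 1

Derivation:
Step 0: p0@(2,2) p1@(0,3) p2@(4,0) p3@(3,3) p4@(1,4) -> at (1,2): 0 [-], cum=0
Step 1: p0@(1,2) p1@ESC p2@(4,1) p3@ESC p4@(0,4) -> at (1,2): 1 [p0], cum=1
Step 2: p0@ESC p1@ESC p2@(4,2) p3@ESC p4@(0,3) -> at (1,2): 0 [-], cum=1
Step 3: p0@ESC p1@ESC p2@ESC p3@ESC p4@ESC -> at (1,2): 0 [-], cum=1
Total visits = 1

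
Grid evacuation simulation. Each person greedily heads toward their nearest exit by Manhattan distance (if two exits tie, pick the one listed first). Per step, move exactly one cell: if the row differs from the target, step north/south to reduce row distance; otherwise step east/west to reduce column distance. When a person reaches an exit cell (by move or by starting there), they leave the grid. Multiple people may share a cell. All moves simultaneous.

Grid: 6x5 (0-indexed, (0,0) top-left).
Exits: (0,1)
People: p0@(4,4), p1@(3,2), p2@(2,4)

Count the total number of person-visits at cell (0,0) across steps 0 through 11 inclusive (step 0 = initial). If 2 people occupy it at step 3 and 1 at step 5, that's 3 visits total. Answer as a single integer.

Answer: 0

Derivation:
Step 0: p0@(4,4) p1@(3,2) p2@(2,4) -> at (0,0): 0 [-], cum=0
Step 1: p0@(3,4) p1@(2,2) p2@(1,4) -> at (0,0): 0 [-], cum=0
Step 2: p0@(2,4) p1@(1,2) p2@(0,4) -> at (0,0): 0 [-], cum=0
Step 3: p0@(1,4) p1@(0,2) p2@(0,3) -> at (0,0): 0 [-], cum=0
Step 4: p0@(0,4) p1@ESC p2@(0,2) -> at (0,0): 0 [-], cum=0
Step 5: p0@(0,3) p1@ESC p2@ESC -> at (0,0): 0 [-], cum=0
Step 6: p0@(0,2) p1@ESC p2@ESC -> at (0,0): 0 [-], cum=0
Step 7: p0@ESC p1@ESC p2@ESC -> at (0,0): 0 [-], cum=0
Total visits = 0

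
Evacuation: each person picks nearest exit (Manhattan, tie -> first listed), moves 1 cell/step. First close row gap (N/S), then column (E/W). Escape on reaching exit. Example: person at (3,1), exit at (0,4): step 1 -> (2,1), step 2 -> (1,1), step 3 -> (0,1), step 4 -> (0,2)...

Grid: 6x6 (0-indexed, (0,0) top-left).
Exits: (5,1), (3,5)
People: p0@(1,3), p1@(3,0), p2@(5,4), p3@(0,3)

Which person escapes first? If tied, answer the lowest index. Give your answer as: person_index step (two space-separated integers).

Step 1: p0:(1,3)->(2,3) | p1:(3,0)->(4,0) | p2:(5,4)->(5,3) | p3:(0,3)->(1,3)
Step 2: p0:(2,3)->(3,3) | p1:(4,0)->(5,0) | p2:(5,3)->(5,2) | p3:(1,3)->(2,3)
Step 3: p0:(3,3)->(3,4) | p1:(5,0)->(5,1)->EXIT | p2:(5,2)->(5,1)->EXIT | p3:(2,3)->(3,3)
Step 4: p0:(3,4)->(3,5)->EXIT | p1:escaped | p2:escaped | p3:(3,3)->(3,4)
Step 5: p0:escaped | p1:escaped | p2:escaped | p3:(3,4)->(3,5)->EXIT
Exit steps: [4, 3, 3, 5]
First to escape: p1 at step 3

Answer: 1 3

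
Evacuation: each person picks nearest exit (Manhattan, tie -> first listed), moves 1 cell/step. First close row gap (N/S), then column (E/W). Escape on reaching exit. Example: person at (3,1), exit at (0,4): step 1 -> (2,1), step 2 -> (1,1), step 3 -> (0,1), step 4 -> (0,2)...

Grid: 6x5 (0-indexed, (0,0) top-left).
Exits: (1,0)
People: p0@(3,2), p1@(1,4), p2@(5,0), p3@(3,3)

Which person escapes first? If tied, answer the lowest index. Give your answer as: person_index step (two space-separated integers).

Step 1: p0:(3,2)->(2,2) | p1:(1,4)->(1,3) | p2:(5,0)->(4,0) | p3:(3,3)->(2,3)
Step 2: p0:(2,2)->(1,2) | p1:(1,3)->(1,2) | p2:(4,0)->(3,0) | p3:(2,3)->(1,3)
Step 3: p0:(1,2)->(1,1) | p1:(1,2)->(1,1) | p2:(3,0)->(2,0) | p3:(1,3)->(1,2)
Step 4: p0:(1,1)->(1,0)->EXIT | p1:(1,1)->(1,0)->EXIT | p2:(2,0)->(1,0)->EXIT | p3:(1,2)->(1,1)
Step 5: p0:escaped | p1:escaped | p2:escaped | p3:(1,1)->(1,0)->EXIT
Exit steps: [4, 4, 4, 5]
First to escape: p0 at step 4

Answer: 0 4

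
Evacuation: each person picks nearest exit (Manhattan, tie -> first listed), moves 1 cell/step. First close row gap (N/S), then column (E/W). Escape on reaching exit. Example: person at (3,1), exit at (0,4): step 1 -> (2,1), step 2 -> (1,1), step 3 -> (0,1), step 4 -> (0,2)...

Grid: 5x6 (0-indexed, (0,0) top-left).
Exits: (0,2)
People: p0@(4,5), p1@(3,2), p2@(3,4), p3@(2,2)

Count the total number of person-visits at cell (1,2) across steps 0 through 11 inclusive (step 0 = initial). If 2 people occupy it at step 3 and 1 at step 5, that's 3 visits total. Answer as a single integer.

Answer: 2

Derivation:
Step 0: p0@(4,5) p1@(3,2) p2@(3,4) p3@(2,2) -> at (1,2): 0 [-], cum=0
Step 1: p0@(3,5) p1@(2,2) p2@(2,4) p3@(1,2) -> at (1,2): 1 [p3], cum=1
Step 2: p0@(2,5) p1@(1,2) p2@(1,4) p3@ESC -> at (1,2): 1 [p1], cum=2
Step 3: p0@(1,5) p1@ESC p2@(0,4) p3@ESC -> at (1,2): 0 [-], cum=2
Step 4: p0@(0,5) p1@ESC p2@(0,3) p3@ESC -> at (1,2): 0 [-], cum=2
Step 5: p0@(0,4) p1@ESC p2@ESC p3@ESC -> at (1,2): 0 [-], cum=2
Step 6: p0@(0,3) p1@ESC p2@ESC p3@ESC -> at (1,2): 0 [-], cum=2
Step 7: p0@ESC p1@ESC p2@ESC p3@ESC -> at (1,2): 0 [-], cum=2
Total visits = 2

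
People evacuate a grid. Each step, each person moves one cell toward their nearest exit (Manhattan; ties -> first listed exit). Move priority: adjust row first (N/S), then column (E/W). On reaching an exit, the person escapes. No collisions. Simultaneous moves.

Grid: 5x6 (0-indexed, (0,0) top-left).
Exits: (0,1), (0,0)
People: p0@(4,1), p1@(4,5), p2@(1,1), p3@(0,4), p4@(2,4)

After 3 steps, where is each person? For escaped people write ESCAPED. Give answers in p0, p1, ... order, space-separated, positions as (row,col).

Step 1: p0:(4,1)->(3,1) | p1:(4,5)->(3,5) | p2:(1,1)->(0,1)->EXIT | p3:(0,4)->(0,3) | p4:(2,4)->(1,4)
Step 2: p0:(3,1)->(2,1) | p1:(3,5)->(2,5) | p2:escaped | p3:(0,3)->(0,2) | p4:(1,4)->(0,4)
Step 3: p0:(2,1)->(1,1) | p1:(2,5)->(1,5) | p2:escaped | p3:(0,2)->(0,1)->EXIT | p4:(0,4)->(0,3)

(1,1) (1,5) ESCAPED ESCAPED (0,3)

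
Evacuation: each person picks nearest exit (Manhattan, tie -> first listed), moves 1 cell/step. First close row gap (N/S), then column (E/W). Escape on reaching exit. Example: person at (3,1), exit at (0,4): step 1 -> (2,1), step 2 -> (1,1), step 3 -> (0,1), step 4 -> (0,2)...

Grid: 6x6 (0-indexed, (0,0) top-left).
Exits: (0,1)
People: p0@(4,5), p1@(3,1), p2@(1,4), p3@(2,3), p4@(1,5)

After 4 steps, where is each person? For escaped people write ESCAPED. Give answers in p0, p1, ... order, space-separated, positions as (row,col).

Step 1: p0:(4,5)->(3,5) | p1:(3,1)->(2,1) | p2:(1,4)->(0,4) | p3:(2,3)->(1,3) | p4:(1,5)->(0,5)
Step 2: p0:(3,5)->(2,5) | p1:(2,1)->(1,1) | p2:(0,4)->(0,3) | p3:(1,3)->(0,3) | p4:(0,5)->(0,4)
Step 3: p0:(2,5)->(1,5) | p1:(1,1)->(0,1)->EXIT | p2:(0,3)->(0,2) | p3:(0,3)->(0,2) | p4:(0,4)->(0,3)
Step 4: p0:(1,5)->(0,5) | p1:escaped | p2:(0,2)->(0,1)->EXIT | p3:(0,2)->(0,1)->EXIT | p4:(0,3)->(0,2)

(0,5) ESCAPED ESCAPED ESCAPED (0,2)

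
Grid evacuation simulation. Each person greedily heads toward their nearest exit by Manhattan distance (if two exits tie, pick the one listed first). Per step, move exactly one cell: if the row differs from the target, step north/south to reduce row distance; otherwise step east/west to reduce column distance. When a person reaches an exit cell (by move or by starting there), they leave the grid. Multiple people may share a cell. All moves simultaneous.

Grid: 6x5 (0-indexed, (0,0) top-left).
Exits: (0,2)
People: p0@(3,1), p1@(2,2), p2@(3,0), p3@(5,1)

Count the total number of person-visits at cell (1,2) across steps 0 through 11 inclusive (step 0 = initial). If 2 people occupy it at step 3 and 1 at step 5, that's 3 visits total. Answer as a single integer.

Answer: 1

Derivation:
Step 0: p0@(3,1) p1@(2,2) p2@(3,0) p3@(5,1) -> at (1,2): 0 [-], cum=0
Step 1: p0@(2,1) p1@(1,2) p2@(2,0) p3@(4,1) -> at (1,2): 1 [p1], cum=1
Step 2: p0@(1,1) p1@ESC p2@(1,0) p3@(3,1) -> at (1,2): 0 [-], cum=1
Step 3: p0@(0,1) p1@ESC p2@(0,0) p3@(2,1) -> at (1,2): 0 [-], cum=1
Step 4: p0@ESC p1@ESC p2@(0,1) p3@(1,1) -> at (1,2): 0 [-], cum=1
Step 5: p0@ESC p1@ESC p2@ESC p3@(0,1) -> at (1,2): 0 [-], cum=1
Step 6: p0@ESC p1@ESC p2@ESC p3@ESC -> at (1,2): 0 [-], cum=1
Total visits = 1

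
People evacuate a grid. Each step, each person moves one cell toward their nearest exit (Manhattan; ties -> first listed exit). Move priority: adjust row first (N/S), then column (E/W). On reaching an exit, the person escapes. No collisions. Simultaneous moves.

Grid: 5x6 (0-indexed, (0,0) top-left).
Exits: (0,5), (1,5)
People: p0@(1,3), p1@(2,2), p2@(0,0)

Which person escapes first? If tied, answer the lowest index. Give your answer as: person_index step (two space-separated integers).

Answer: 0 2

Derivation:
Step 1: p0:(1,3)->(1,4) | p1:(2,2)->(1,2) | p2:(0,0)->(0,1)
Step 2: p0:(1,4)->(1,5)->EXIT | p1:(1,2)->(1,3) | p2:(0,1)->(0,2)
Step 3: p0:escaped | p1:(1,3)->(1,4) | p2:(0,2)->(0,3)
Step 4: p0:escaped | p1:(1,4)->(1,5)->EXIT | p2:(0,3)->(0,4)
Step 5: p0:escaped | p1:escaped | p2:(0,4)->(0,5)->EXIT
Exit steps: [2, 4, 5]
First to escape: p0 at step 2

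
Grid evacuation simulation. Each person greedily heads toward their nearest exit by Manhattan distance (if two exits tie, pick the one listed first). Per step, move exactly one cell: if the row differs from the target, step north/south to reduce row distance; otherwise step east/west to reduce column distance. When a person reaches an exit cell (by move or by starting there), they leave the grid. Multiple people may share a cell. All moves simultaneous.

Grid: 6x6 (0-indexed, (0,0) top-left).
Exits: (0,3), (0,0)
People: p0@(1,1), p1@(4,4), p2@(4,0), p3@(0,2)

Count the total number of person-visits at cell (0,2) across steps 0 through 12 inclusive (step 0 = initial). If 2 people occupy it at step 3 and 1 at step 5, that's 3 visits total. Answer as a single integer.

Step 0: p0@(1,1) p1@(4,4) p2@(4,0) p3@(0,2) -> at (0,2): 1 [p3], cum=1
Step 1: p0@(0,1) p1@(3,4) p2@(3,0) p3@ESC -> at (0,2): 0 [-], cum=1
Step 2: p0@ESC p1@(2,4) p2@(2,0) p3@ESC -> at (0,2): 0 [-], cum=1
Step 3: p0@ESC p1@(1,4) p2@(1,0) p3@ESC -> at (0,2): 0 [-], cum=1
Step 4: p0@ESC p1@(0,4) p2@ESC p3@ESC -> at (0,2): 0 [-], cum=1
Step 5: p0@ESC p1@ESC p2@ESC p3@ESC -> at (0,2): 0 [-], cum=1
Total visits = 1

Answer: 1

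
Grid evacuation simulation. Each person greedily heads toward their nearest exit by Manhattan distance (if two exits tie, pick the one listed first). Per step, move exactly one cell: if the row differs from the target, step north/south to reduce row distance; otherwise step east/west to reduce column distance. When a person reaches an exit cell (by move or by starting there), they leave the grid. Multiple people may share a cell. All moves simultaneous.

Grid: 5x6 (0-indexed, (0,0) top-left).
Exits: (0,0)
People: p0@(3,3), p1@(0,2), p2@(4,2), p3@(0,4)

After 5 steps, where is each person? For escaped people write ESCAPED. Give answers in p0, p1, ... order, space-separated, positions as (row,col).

Step 1: p0:(3,3)->(2,3) | p1:(0,2)->(0,1) | p2:(4,2)->(3,2) | p3:(0,4)->(0,3)
Step 2: p0:(2,3)->(1,3) | p1:(0,1)->(0,0)->EXIT | p2:(3,2)->(2,2) | p3:(0,3)->(0,2)
Step 3: p0:(1,3)->(0,3) | p1:escaped | p2:(2,2)->(1,2) | p3:(0,2)->(0,1)
Step 4: p0:(0,3)->(0,2) | p1:escaped | p2:(1,2)->(0,2) | p3:(0,1)->(0,0)->EXIT
Step 5: p0:(0,2)->(0,1) | p1:escaped | p2:(0,2)->(0,1) | p3:escaped

(0,1) ESCAPED (0,1) ESCAPED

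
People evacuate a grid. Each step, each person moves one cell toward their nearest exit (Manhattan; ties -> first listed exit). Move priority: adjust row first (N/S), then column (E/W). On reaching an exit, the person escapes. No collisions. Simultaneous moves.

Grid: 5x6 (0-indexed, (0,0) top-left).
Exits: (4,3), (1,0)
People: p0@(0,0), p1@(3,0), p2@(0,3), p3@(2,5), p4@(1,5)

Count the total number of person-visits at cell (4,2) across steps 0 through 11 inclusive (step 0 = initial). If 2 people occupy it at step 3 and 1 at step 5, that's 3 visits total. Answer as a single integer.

Step 0: p0@(0,0) p1@(3,0) p2@(0,3) p3@(2,5) p4@(1,5) -> at (4,2): 0 [-], cum=0
Step 1: p0@ESC p1@(2,0) p2@(1,3) p3@(3,5) p4@(2,5) -> at (4,2): 0 [-], cum=0
Step 2: p0@ESC p1@ESC p2@(2,3) p3@(4,5) p4@(3,5) -> at (4,2): 0 [-], cum=0
Step 3: p0@ESC p1@ESC p2@(3,3) p3@(4,4) p4@(4,5) -> at (4,2): 0 [-], cum=0
Step 4: p0@ESC p1@ESC p2@ESC p3@ESC p4@(4,4) -> at (4,2): 0 [-], cum=0
Step 5: p0@ESC p1@ESC p2@ESC p3@ESC p4@ESC -> at (4,2): 0 [-], cum=0
Total visits = 0

Answer: 0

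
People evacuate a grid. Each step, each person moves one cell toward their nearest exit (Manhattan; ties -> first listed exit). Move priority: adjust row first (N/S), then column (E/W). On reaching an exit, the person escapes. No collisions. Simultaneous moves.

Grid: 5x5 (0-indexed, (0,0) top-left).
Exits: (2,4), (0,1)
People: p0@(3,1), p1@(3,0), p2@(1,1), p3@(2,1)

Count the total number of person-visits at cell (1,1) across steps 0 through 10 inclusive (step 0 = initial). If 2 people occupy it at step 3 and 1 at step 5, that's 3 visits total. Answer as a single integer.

Answer: 3

Derivation:
Step 0: p0@(3,1) p1@(3,0) p2@(1,1) p3@(2,1) -> at (1,1): 1 [p2], cum=1
Step 1: p0@(2,1) p1@(2,0) p2@ESC p3@(1,1) -> at (1,1): 1 [p3], cum=2
Step 2: p0@(1,1) p1@(1,0) p2@ESC p3@ESC -> at (1,1): 1 [p0], cum=3
Step 3: p0@ESC p1@(0,0) p2@ESC p3@ESC -> at (1,1): 0 [-], cum=3
Step 4: p0@ESC p1@ESC p2@ESC p3@ESC -> at (1,1): 0 [-], cum=3
Total visits = 3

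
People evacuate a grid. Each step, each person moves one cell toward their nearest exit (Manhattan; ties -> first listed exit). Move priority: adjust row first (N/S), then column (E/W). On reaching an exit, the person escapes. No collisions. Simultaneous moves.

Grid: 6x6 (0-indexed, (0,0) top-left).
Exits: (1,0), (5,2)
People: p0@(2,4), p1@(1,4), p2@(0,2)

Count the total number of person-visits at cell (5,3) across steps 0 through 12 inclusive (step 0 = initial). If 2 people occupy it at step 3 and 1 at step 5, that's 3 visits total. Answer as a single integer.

Step 0: p0@(2,4) p1@(1,4) p2@(0,2) -> at (5,3): 0 [-], cum=0
Step 1: p0@(1,4) p1@(1,3) p2@(1,2) -> at (5,3): 0 [-], cum=0
Step 2: p0@(1,3) p1@(1,2) p2@(1,1) -> at (5,3): 0 [-], cum=0
Step 3: p0@(1,2) p1@(1,1) p2@ESC -> at (5,3): 0 [-], cum=0
Step 4: p0@(1,1) p1@ESC p2@ESC -> at (5,3): 0 [-], cum=0
Step 5: p0@ESC p1@ESC p2@ESC -> at (5,3): 0 [-], cum=0
Total visits = 0

Answer: 0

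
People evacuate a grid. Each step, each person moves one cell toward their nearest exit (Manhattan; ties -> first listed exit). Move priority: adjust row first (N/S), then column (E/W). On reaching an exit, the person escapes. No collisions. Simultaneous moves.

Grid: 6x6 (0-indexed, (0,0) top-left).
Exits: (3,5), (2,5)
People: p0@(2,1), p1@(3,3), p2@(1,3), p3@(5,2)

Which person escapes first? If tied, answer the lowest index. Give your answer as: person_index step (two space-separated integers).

Step 1: p0:(2,1)->(2,2) | p1:(3,3)->(3,4) | p2:(1,3)->(2,3) | p3:(5,2)->(4,2)
Step 2: p0:(2,2)->(2,3) | p1:(3,4)->(3,5)->EXIT | p2:(2,3)->(2,4) | p3:(4,2)->(3,2)
Step 3: p0:(2,3)->(2,4) | p1:escaped | p2:(2,4)->(2,5)->EXIT | p3:(3,2)->(3,3)
Step 4: p0:(2,4)->(2,5)->EXIT | p1:escaped | p2:escaped | p3:(3,3)->(3,4)
Step 5: p0:escaped | p1:escaped | p2:escaped | p3:(3,4)->(3,5)->EXIT
Exit steps: [4, 2, 3, 5]
First to escape: p1 at step 2

Answer: 1 2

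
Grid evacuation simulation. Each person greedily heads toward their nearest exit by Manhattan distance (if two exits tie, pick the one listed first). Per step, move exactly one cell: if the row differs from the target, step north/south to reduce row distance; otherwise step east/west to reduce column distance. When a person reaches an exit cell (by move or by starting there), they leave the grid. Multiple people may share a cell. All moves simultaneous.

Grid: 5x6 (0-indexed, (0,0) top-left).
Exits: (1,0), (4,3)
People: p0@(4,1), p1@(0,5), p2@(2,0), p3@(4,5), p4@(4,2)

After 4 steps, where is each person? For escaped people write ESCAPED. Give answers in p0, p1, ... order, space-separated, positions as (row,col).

Step 1: p0:(4,1)->(4,2) | p1:(0,5)->(1,5) | p2:(2,0)->(1,0)->EXIT | p3:(4,5)->(4,4) | p4:(4,2)->(4,3)->EXIT
Step 2: p0:(4,2)->(4,3)->EXIT | p1:(1,5)->(1,4) | p2:escaped | p3:(4,4)->(4,3)->EXIT | p4:escaped
Step 3: p0:escaped | p1:(1,4)->(1,3) | p2:escaped | p3:escaped | p4:escaped
Step 4: p0:escaped | p1:(1,3)->(1,2) | p2:escaped | p3:escaped | p4:escaped

ESCAPED (1,2) ESCAPED ESCAPED ESCAPED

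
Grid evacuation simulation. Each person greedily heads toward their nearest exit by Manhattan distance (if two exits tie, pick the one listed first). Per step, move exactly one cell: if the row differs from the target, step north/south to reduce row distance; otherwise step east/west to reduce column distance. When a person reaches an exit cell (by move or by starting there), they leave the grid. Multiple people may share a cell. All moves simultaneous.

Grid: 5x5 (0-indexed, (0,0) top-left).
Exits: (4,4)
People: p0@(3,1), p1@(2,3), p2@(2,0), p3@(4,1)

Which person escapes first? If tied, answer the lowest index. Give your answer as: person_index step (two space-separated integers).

Answer: 1 3

Derivation:
Step 1: p0:(3,1)->(4,1) | p1:(2,3)->(3,3) | p2:(2,0)->(3,0) | p3:(4,1)->(4,2)
Step 2: p0:(4,1)->(4,2) | p1:(3,3)->(4,3) | p2:(3,0)->(4,0) | p3:(4,2)->(4,3)
Step 3: p0:(4,2)->(4,3) | p1:(4,3)->(4,4)->EXIT | p2:(4,0)->(4,1) | p3:(4,3)->(4,4)->EXIT
Step 4: p0:(4,3)->(4,4)->EXIT | p1:escaped | p2:(4,1)->(4,2) | p3:escaped
Step 5: p0:escaped | p1:escaped | p2:(4,2)->(4,3) | p3:escaped
Step 6: p0:escaped | p1:escaped | p2:(4,3)->(4,4)->EXIT | p3:escaped
Exit steps: [4, 3, 6, 3]
First to escape: p1 at step 3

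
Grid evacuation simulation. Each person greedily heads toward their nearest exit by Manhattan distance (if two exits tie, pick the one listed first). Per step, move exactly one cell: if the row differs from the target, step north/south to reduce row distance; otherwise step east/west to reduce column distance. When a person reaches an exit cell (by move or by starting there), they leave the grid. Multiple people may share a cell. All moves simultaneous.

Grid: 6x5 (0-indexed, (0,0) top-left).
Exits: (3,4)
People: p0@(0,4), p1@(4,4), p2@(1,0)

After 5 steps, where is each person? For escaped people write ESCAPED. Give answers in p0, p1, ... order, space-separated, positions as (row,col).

Step 1: p0:(0,4)->(1,4) | p1:(4,4)->(3,4)->EXIT | p2:(1,0)->(2,0)
Step 2: p0:(1,4)->(2,4) | p1:escaped | p2:(2,0)->(3,0)
Step 3: p0:(2,4)->(3,4)->EXIT | p1:escaped | p2:(3,0)->(3,1)
Step 4: p0:escaped | p1:escaped | p2:(3,1)->(3,2)
Step 5: p0:escaped | p1:escaped | p2:(3,2)->(3,3)

ESCAPED ESCAPED (3,3)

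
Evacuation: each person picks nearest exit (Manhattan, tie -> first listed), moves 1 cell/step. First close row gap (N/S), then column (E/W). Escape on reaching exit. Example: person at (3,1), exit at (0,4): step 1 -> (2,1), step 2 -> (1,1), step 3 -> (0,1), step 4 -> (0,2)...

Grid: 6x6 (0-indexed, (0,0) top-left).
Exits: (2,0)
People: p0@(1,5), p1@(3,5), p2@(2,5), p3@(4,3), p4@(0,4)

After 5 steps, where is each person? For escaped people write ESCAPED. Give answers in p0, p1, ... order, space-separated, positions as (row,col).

Step 1: p0:(1,5)->(2,5) | p1:(3,5)->(2,5) | p2:(2,5)->(2,4) | p3:(4,3)->(3,3) | p4:(0,4)->(1,4)
Step 2: p0:(2,5)->(2,4) | p1:(2,5)->(2,4) | p2:(2,4)->(2,3) | p3:(3,3)->(2,3) | p4:(1,4)->(2,4)
Step 3: p0:(2,4)->(2,3) | p1:(2,4)->(2,3) | p2:(2,3)->(2,2) | p3:(2,3)->(2,2) | p4:(2,4)->(2,3)
Step 4: p0:(2,3)->(2,2) | p1:(2,3)->(2,2) | p2:(2,2)->(2,1) | p3:(2,2)->(2,1) | p4:(2,3)->(2,2)
Step 5: p0:(2,2)->(2,1) | p1:(2,2)->(2,1) | p2:(2,1)->(2,0)->EXIT | p3:(2,1)->(2,0)->EXIT | p4:(2,2)->(2,1)

(2,1) (2,1) ESCAPED ESCAPED (2,1)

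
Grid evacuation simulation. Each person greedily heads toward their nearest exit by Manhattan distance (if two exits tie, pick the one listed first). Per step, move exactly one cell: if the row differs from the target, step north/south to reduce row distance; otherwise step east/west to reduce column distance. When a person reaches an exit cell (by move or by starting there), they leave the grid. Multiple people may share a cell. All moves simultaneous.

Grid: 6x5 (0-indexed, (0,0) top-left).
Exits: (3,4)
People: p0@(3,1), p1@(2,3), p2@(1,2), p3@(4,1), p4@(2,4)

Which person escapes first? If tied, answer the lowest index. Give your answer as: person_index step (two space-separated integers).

Step 1: p0:(3,1)->(3,2) | p1:(2,3)->(3,3) | p2:(1,2)->(2,2) | p3:(4,1)->(3,1) | p4:(2,4)->(3,4)->EXIT
Step 2: p0:(3,2)->(3,3) | p1:(3,3)->(3,4)->EXIT | p2:(2,2)->(3,2) | p3:(3,1)->(3,2) | p4:escaped
Step 3: p0:(3,3)->(3,4)->EXIT | p1:escaped | p2:(3,2)->(3,3) | p3:(3,2)->(3,3) | p4:escaped
Step 4: p0:escaped | p1:escaped | p2:(3,3)->(3,4)->EXIT | p3:(3,3)->(3,4)->EXIT | p4:escaped
Exit steps: [3, 2, 4, 4, 1]
First to escape: p4 at step 1

Answer: 4 1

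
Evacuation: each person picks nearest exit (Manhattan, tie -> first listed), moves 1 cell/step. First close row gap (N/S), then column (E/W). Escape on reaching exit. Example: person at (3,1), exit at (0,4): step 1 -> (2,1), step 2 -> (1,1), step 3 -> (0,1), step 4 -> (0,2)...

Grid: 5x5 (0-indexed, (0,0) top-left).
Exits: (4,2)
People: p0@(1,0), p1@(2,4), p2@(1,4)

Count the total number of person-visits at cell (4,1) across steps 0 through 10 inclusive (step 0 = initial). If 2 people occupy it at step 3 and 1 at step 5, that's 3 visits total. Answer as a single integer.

Answer: 1

Derivation:
Step 0: p0@(1,0) p1@(2,4) p2@(1,4) -> at (4,1): 0 [-], cum=0
Step 1: p0@(2,0) p1@(3,4) p2@(2,4) -> at (4,1): 0 [-], cum=0
Step 2: p0@(3,0) p1@(4,4) p2@(3,4) -> at (4,1): 0 [-], cum=0
Step 3: p0@(4,0) p1@(4,3) p2@(4,4) -> at (4,1): 0 [-], cum=0
Step 4: p0@(4,1) p1@ESC p2@(4,3) -> at (4,1): 1 [p0], cum=1
Step 5: p0@ESC p1@ESC p2@ESC -> at (4,1): 0 [-], cum=1
Total visits = 1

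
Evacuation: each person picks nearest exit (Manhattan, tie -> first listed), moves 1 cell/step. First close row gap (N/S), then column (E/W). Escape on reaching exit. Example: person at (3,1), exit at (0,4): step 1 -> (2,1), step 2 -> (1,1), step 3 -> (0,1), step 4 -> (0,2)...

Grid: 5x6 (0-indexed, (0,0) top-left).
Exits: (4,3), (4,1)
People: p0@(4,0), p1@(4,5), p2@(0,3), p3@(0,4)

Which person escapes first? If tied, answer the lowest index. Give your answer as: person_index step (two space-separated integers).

Step 1: p0:(4,0)->(4,1)->EXIT | p1:(4,5)->(4,4) | p2:(0,3)->(1,3) | p3:(0,4)->(1,4)
Step 2: p0:escaped | p1:(4,4)->(4,3)->EXIT | p2:(1,3)->(2,3) | p3:(1,4)->(2,4)
Step 3: p0:escaped | p1:escaped | p2:(2,3)->(3,3) | p3:(2,4)->(3,4)
Step 4: p0:escaped | p1:escaped | p2:(3,3)->(4,3)->EXIT | p3:(3,4)->(4,4)
Step 5: p0:escaped | p1:escaped | p2:escaped | p3:(4,4)->(4,3)->EXIT
Exit steps: [1, 2, 4, 5]
First to escape: p0 at step 1

Answer: 0 1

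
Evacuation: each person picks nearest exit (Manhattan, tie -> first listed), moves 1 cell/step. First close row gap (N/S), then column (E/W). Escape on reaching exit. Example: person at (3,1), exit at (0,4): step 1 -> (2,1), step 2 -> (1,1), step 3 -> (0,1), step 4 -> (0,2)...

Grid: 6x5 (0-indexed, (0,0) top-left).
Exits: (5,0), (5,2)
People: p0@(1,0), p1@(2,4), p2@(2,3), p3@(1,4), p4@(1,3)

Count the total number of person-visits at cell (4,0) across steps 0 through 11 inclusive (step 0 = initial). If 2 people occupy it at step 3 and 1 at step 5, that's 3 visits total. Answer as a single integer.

Answer: 1

Derivation:
Step 0: p0@(1,0) p1@(2,4) p2@(2,3) p3@(1,4) p4@(1,3) -> at (4,0): 0 [-], cum=0
Step 1: p0@(2,0) p1@(3,4) p2@(3,3) p3@(2,4) p4@(2,3) -> at (4,0): 0 [-], cum=0
Step 2: p0@(3,0) p1@(4,4) p2@(4,3) p3@(3,4) p4@(3,3) -> at (4,0): 0 [-], cum=0
Step 3: p0@(4,0) p1@(5,4) p2@(5,3) p3@(4,4) p4@(4,3) -> at (4,0): 1 [p0], cum=1
Step 4: p0@ESC p1@(5,3) p2@ESC p3@(5,4) p4@(5,3) -> at (4,0): 0 [-], cum=1
Step 5: p0@ESC p1@ESC p2@ESC p3@(5,3) p4@ESC -> at (4,0): 0 [-], cum=1
Step 6: p0@ESC p1@ESC p2@ESC p3@ESC p4@ESC -> at (4,0): 0 [-], cum=1
Total visits = 1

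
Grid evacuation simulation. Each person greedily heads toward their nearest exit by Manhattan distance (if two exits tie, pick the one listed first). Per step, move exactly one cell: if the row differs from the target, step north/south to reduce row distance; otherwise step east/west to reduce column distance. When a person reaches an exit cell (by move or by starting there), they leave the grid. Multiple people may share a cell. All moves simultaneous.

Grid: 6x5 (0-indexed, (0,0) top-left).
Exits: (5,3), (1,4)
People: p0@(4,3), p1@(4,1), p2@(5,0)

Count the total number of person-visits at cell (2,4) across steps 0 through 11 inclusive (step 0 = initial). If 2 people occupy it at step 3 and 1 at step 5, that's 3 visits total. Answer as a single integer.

Answer: 0

Derivation:
Step 0: p0@(4,3) p1@(4,1) p2@(5,0) -> at (2,4): 0 [-], cum=0
Step 1: p0@ESC p1@(5,1) p2@(5,1) -> at (2,4): 0 [-], cum=0
Step 2: p0@ESC p1@(5,2) p2@(5,2) -> at (2,4): 0 [-], cum=0
Step 3: p0@ESC p1@ESC p2@ESC -> at (2,4): 0 [-], cum=0
Total visits = 0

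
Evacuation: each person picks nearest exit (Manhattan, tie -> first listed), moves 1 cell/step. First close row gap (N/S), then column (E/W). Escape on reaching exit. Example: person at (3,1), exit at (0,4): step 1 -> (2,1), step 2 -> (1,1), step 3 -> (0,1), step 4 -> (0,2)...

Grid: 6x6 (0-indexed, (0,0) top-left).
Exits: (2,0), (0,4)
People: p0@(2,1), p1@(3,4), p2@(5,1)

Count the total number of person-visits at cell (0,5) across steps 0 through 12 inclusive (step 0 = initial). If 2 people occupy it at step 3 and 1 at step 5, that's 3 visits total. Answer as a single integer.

Answer: 0

Derivation:
Step 0: p0@(2,1) p1@(3,4) p2@(5,1) -> at (0,5): 0 [-], cum=0
Step 1: p0@ESC p1@(2,4) p2@(4,1) -> at (0,5): 0 [-], cum=0
Step 2: p0@ESC p1@(1,4) p2@(3,1) -> at (0,5): 0 [-], cum=0
Step 3: p0@ESC p1@ESC p2@(2,1) -> at (0,5): 0 [-], cum=0
Step 4: p0@ESC p1@ESC p2@ESC -> at (0,5): 0 [-], cum=0
Total visits = 0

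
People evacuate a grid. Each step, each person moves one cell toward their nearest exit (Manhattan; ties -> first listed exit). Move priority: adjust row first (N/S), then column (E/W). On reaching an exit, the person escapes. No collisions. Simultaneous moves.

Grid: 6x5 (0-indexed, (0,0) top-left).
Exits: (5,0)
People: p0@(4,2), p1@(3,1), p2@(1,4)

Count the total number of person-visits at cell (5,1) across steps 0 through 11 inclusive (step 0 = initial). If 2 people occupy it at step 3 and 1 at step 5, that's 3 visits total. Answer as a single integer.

Step 0: p0@(4,2) p1@(3,1) p2@(1,4) -> at (5,1): 0 [-], cum=0
Step 1: p0@(5,2) p1@(4,1) p2@(2,4) -> at (5,1): 0 [-], cum=0
Step 2: p0@(5,1) p1@(5,1) p2@(3,4) -> at (5,1): 2 [p0,p1], cum=2
Step 3: p0@ESC p1@ESC p2@(4,4) -> at (5,1): 0 [-], cum=2
Step 4: p0@ESC p1@ESC p2@(5,4) -> at (5,1): 0 [-], cum=2
Step 5: p0@ESC p1@ESC p2@(5,3) -> at (5,1): 0 [-], cum=2
Step 6: p0@ESC p1@ESC p2@(5,2) -> at (5,1): 0 [-], cum=2
Step 7: p0@ESC p1@ESC p2@(5,1) -> at (5,1): 1 [p2], cum=3
Step 8: p0@ESC p1@ESC p2@ESC -> at (5,1): 0 [-], cum=3
Total visits = 3

Answer: 3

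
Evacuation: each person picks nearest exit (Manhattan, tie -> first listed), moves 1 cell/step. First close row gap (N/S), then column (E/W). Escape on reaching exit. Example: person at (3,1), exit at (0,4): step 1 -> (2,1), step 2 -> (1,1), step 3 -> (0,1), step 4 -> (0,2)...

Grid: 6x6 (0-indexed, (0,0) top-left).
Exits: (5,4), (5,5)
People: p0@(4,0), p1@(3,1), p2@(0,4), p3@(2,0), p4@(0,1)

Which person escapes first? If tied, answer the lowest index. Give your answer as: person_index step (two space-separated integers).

Step 1: p0:(4,0)->(5,0) | p1:(3,1)->(4,1) | p2:(0,4)->(1,4) | p3:(2,0)->(3,0) | p4:(0,1)->(1,1)
Step 2: p0:(5,0)->(5,1) | p1:(4,1)->(5,1) | p2:(1,4)->(2,4) | p3:(3,0)->(4,0) | p4:(1,1)->(2,1)
Step 3: p0:(5,1)->(5,2) | p1:(5,1)->(5,2) | p2:(2,4)->(3,4) | p3:(4,0)->(5,0) | p4:(2,1)->(3,1)
Step 4: p0:(5,2)->(5,3) | p1:(5,2)->(5,3) | p2:(3,4)->(4,4) | p3:(5,0)->(5,1) | p4:(3,1)->(4,1)
Step 5: p0:(5,3)->(5,4)->EXIT | p1:(5,3)->(5,4)->EXIT | p2:(4,4)->(5,4)->EXIT | p3:(5,1)->(5,2) | p4:(4,1)->(5,1)
Step 6: p0:escaped | p1:escaped | p2:escaped | p3:(5,2)->(5,3) | p4:(5,1)->(5,2)
Step 7: p0:escaped | p1:escaped | p2:escaped | p3:(5,3)->(5,4)->EXIT | p4:(5,2)->(5,3)
Step 8: p0:escaped | p1:escaped | p2:escaped | p3:escaped | p4:(5,3)->(5,4)->EXIT
Exit steps: [5, 5, 5, 7, 8]
First to escape: p0 at step 5

Answer: 0 5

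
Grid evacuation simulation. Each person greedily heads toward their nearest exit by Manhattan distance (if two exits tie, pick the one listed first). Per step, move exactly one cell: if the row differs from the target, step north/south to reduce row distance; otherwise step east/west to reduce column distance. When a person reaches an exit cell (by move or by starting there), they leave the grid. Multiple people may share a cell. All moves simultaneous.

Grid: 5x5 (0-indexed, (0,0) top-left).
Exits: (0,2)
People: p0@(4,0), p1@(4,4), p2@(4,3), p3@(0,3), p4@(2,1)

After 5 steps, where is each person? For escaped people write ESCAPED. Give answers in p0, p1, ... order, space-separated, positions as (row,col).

Step 1: p0:(4,0)->(3,0) | p1:(4,4)->(3,4) | p2:(4,3)->(3,3) | p3:(0,3)->(0,2)->EXIT | p4:(2,1)->(1,1)
Step 2: p0:(3,0)->(2,0) | p1:(3,4)->(2,4) | p2:(3,3)->(2,3) | p3:escaped | p4:(1,1)->(0,1)
Step 3: p0:(2,0)->(1,0) | p1:(2,4)->(1,4) | p2:(2,3)->(1,3) | p3:escaped | p4:(0,1)->(0,2)->EXIT
Step 4: p0:(1,0)->(0,0) | p1:(1,4)->(0,4) | p2:(1,3)->(0,3) | p3:escaped | p4:escaped
Step 5: p0:(0,0)->(0,1) | p1:(0,4)->(0,3) | p2:(0,3)->(0,2)->EXIT | p3:escaped | p4:escaped

(0,1) (0,3) ESCAPED ESCAPED ESCAPED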